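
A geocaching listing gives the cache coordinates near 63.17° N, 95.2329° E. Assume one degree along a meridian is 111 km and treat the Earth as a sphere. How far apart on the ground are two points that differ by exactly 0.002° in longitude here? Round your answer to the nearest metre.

At 63.17° a degree of longitude is 111000 × cos 63.17° ≈ 50099.3 m, so 0.002° corresponds to 100.199 m.

100 metres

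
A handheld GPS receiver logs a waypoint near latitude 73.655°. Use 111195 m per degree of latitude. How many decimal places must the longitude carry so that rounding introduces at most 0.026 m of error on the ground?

At 73.655° one degree of longitude covers 111195 × cos 73.655° ≈ 111195 × 0.2814 ≈ 31292.5 m.
With N decimal places the half-ulp bound is 0.5·10⁻ᴺ°, or 0.5·10⁻ᴺ × 31292.5 m on the ground.
Setting 15646.3 × 10⁻ᴺ ≤ 0.026 gives 10ᴺ ≥ 6.018e+05, i.e. N ≥ 5.78.
N = 5 would give 0.156 m (too coarse); N = 6 gives 0.0156 m ≤ 0.026 m.

6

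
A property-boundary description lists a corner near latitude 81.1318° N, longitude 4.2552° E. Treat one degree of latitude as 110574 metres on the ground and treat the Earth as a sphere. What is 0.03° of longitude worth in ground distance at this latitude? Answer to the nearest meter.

511 meters

At 81.1318° a degree of longitude is 110574 × cos 81.1318° ≈ 17046.3 m, so 0.03° corresponds to 511.389 m.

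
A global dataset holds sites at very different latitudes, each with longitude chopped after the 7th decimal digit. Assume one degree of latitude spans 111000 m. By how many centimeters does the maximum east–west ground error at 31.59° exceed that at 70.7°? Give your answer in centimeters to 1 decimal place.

Truncating at 7 decimal places can drop up to a full unit in the last place, so the longitude may be off by as much as 1e-07°.
At 31.59°: 1e-07° × 111000 × cos 31.59° = 1e-07 × 111000 × 0.8518 ≈ 0.0094552 m.
Error at 70.7° = 1e-07° × 111000 × cos 70.7° ≈ 0.0111 × 0.3305 = 0.0036687 m.
So the lower-latitude error exceeds the higher by 0.0094552 − 0.0036687 = 0.0057865 m.
That is 0.00578647 m = 0.57865 cm.

0.6 centimeters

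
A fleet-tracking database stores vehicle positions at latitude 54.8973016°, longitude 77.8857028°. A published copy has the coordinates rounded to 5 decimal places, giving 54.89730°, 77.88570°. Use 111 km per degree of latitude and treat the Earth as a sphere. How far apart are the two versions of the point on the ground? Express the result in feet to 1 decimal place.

The latitude changed by +0.0000016° and the longitude by +0.0000028°.
N–S: 0.0000016° × 111000 m/° = 0.1776 m.
East–west at this latitude: 0.0000028° × 111000 × cos 54.8973° ≈ 0.0000028 × 63829.9 = 0.178724 m.
Distance: √(0.1776² + 0.178724²) ≈ 0.25196 m.
In feet: 0.25196 m ÷ 0.3048 ≈ 0.82664 ft.

0.8 feet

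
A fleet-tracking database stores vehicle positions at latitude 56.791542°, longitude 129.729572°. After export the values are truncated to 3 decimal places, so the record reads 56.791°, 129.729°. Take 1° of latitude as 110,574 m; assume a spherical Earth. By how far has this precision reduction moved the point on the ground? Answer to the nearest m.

69 m

Δlat = 56.791542 − 56.791 = +0.000542°; Δlon = 129.729572 − 129.729 = +0.000572°.
North–south shift: 0.000542 × 110574 = 59.9311 m.
E–W at 56.791°: 0.000572° × 110574 × cos 56.791° = 0.000572 × 110574 × 0.5477 ≈ 34.6408 m.
Combined displacement = (59.9311² + 34.6408²)^½ ≈ 69.2223 m.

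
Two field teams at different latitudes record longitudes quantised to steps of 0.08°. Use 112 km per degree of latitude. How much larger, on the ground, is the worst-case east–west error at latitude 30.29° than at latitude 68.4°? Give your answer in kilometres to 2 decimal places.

2.22 kilometres

With a 0.08° grid the true value lies within half a step, ±0.08°/2 = ±0.04°, of the stored one.
At 30.29°: 0.04° × 112000 × cos 30.29° = 0.04 × 112000 × 0.8635 ≈ 3868.4 m.
At 68.4°: 0.04° × 112000 × cos 68.4° = 0.04 × 112000 × 0.3681 ≈ 1649.2 m.
So the lower-latitude error exceeds the higher by 3868.4 − 1649.2 = 2219.2 m.
That is 2219.21 m = 2.2192 km.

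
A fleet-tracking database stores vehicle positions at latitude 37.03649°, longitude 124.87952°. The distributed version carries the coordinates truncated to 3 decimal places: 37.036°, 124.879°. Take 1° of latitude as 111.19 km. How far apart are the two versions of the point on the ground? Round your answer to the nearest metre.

Δlat = 37.03649 − 37.036 = +0.00049°; Δlon = 124.87952 − 124.879 = +0.00052°.
North–south shift: 0.00049 × 111190 = 54.4831 m.
E–W at 37.036°: 0.00052° × 111190 × cos 37.036° = 0.00052 × 111190 × 0.7983 ≈ 46.1543 m.
Hypotenuse of the two orthogonal shifts: √(54.4831² + 46.1543²) = 71.4047 m.

71 metres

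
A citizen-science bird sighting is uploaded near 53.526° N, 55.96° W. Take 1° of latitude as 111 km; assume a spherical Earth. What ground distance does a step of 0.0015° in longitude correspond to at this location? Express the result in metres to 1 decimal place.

99.0 metres

One degree of longitude here spans 111000 × cos 53.526° = 111000 × 0.5945 ≈ 65984.8 m; 0.0015° of that is 98.9772 m.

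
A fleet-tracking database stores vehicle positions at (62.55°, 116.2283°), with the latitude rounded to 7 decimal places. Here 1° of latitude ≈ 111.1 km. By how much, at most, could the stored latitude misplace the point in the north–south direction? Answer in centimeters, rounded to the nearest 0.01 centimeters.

0.56 centimeters

Rounding to 7 decimal places leaves the latitude within ±5e-08° of the true value.
Along the meridian that is 5e-08° × 111100 m/° = 0.005555 m.
That is 0.005555 m = 0.5555 cm.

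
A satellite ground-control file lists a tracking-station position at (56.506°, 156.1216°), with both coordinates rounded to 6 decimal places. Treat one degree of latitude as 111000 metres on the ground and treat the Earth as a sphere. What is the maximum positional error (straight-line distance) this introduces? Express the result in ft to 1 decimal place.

0.2 ft

Rounding to 6 decimal places leaves each coordinate within ±5e-07° of the true value.
Latitude error → 5e-07 × 111000 = 0.0555 m along the meridian.
Longitude error → 5e-07 × 111000 × cos 56.506° = 5e-07 × 111000 × 0.5518 ≈ 0.0306277 m.
Worst case both components are at the extreme and orthogonal: √(0.0555² + 0.0306277²) ≈ 0.0633901 m.
Converting: 0.0633901 m × 3.2808 ft/m ≈ 0.20797 ft.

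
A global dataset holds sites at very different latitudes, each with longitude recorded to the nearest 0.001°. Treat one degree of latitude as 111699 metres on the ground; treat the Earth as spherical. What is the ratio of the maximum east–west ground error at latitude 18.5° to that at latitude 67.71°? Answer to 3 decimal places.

2.500

Rounding to 3 decimal places leaves the longitude within ±0.0005° of the true value.
At 18.5°: 0.0005° × 111699 × cos 18.5° = 0.0005 × 111699 × 0.9483 ≈ 52.963 m.
At 67.71°: 0.0005° × 111699 × cos 67.71° = 0.0005 × 111699 × 0.3793 ≈ 21.183 m.
The ratio reduces to cos 18.5° / cos 67.71° = 0.9483/0.3793 ≈ 2.5002.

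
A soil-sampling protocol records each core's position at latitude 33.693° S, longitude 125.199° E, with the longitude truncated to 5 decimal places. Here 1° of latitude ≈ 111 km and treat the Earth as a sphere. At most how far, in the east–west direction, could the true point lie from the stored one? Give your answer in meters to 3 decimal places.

0.924 meters

Truncating at 5 decimal places can drop up to a full unit in the last place, so the longitude may be off by as much as 1e-05°.
One degree of longitude at 33.693° is 111000 × cos 33.693° ≈ 111000 × 0.8320 = 92354.4 m.
Maximum E–W displacement: 1e-05 × 92354.4 = 0.923544 m.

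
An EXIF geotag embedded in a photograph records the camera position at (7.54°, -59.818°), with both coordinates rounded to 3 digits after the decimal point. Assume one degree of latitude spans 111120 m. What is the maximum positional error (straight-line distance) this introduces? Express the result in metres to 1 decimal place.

Rounding to 3 decimal places leaves each coordinate within ±0.0005° of the true value.
N–S: 0.0005° × 111120 m/° = 55.56 m.
East–west component at 7.54°: 0.0005° × 111120 × cos 7.54° ≈ 0.0005 × 110159 ≈ 55.0796 m.
The two errors are perpendicular, so the maximum displacement is √(55.56² + 55.0796²) ≈ 78.2347 m.

78.2 metres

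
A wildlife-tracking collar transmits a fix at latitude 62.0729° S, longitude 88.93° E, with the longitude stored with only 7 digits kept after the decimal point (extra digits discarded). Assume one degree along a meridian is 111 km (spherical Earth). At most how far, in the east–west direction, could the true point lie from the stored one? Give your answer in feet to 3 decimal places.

0.017 feet

Truncating at 7 decimal places can drop up to a full unit in the last place, so the longitude may be off by as much as 1e-07°.
One degree of longitude at 62.0729° is 111000 × cos 62.0729° ≈ 111000 × 0.4683 = 51986.6 m.
So at most 1e-07° × 51986.6 ≈ 0.00519866 m east–west.
In feet: 0.00519866 m ÷ 0.3048 ≈ 0.017056 ft.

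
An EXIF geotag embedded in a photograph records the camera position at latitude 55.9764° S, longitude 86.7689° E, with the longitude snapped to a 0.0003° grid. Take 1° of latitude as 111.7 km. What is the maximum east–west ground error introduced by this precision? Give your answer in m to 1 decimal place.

9.4 m

With a 0.0003° grid the true value lies within half a step, ±0.0003°/2 = ±0.00015°, of the stored one.
One degree of longitude at 55.9764° is 111700 × cos 55.9764° ≈ 111700 × 0.5595 = 62500 m.
East–west error: 0.00015° × 62500 m/° ≈ 9.375 m.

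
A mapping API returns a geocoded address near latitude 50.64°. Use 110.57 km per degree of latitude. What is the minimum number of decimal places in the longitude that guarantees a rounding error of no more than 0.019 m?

7 decimal places

At 50.64° one degree of longitude covers 110570 × cos 50.64° ≈ 110570 × 0.6342 ≈ 70122.5 m.
With N decimal places the half-ulp bound is 0.5·10⁻ᴺ°, or 0.5·10⁻ᴺ × 70122.5 m on the ground.
Setting 35061.2 × 10⁻ᴺ ≤ 0.019 gives 10ᴺ ≥ 1.845e+06, i.e. N ≥ 6.27.
At 6 places the error can reach 0.0351 m, but 7 places keeps it to 0.00351 m.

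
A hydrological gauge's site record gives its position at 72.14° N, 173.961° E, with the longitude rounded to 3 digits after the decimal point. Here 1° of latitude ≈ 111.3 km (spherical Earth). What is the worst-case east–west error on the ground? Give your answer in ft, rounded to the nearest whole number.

Rounding to 3 decimal places leaves the longitude within ±0.0005° of the true value.
Parallels shrink by cos φ, so at 72.14° a degree of longitude is 111300 × 0.3067 ≈ 34134.8 m.
So at most 0.0005° × 34134.8 ≈ 17.0674 m east–west.
Converting: 17.0674 m × 3.2808 ft/m ≈ 55.995 ft.

56 ft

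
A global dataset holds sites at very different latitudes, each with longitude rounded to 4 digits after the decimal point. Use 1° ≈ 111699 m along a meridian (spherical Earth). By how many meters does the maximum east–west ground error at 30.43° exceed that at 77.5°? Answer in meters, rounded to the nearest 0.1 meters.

Rounding to 4 decimal places leaves the longitude within ±5e-05° of the true value.
At 30.43°: 5e-05° × 111699 × cos 30.43° = 5e-05 × 111699 × 0.8622 ≈ 4.8156 m.
At 77.5°: 5e-05° × 111699 × cos 77.5° = 5e-05 × 111699 × 0.2164 ≈ 1.2088 m.
Difference: 4.8156 − 1.2088 = 3.6068 m.

3.6 meters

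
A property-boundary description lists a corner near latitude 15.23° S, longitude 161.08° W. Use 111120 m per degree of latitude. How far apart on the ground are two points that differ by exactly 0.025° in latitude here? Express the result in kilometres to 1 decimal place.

2.8 kilometres

Along a meridian 0.025° is 0.025 × 111120 = 2778 m.
That is 2778 m = 2.778 km.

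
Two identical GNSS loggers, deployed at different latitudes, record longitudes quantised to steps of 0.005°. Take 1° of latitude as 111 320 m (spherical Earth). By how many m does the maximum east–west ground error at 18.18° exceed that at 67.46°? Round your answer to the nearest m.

With a 0.005° grid the true value lies within half a step, ±0.005°/2 = ±0.0025°, of the stored one.
Error at 18.18° = 0.0025° × 111320 × cos 18.18° ≈ 278.3 × 0.9501 = 264.41 m.
At 67.46°: 0.0025° × 111320 × cos 67.46° = 0.0025 × 111320 × 0.3833 ≈ 106.68 m.
Difference: 264.41 − 106.68 = 157.73 m.

158 m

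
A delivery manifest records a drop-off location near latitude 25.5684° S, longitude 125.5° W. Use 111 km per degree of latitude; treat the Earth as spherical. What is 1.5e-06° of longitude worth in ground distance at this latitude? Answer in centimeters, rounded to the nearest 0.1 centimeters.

15.0 centimeters

1.5e-06° of longitude at 25.5684° is 1.5e-06 × 111000 × cos 25.5684° ≈ 1.5e-06 × 100130 = 0.150195 m.
That is 0.150195 m = 15.019 cm.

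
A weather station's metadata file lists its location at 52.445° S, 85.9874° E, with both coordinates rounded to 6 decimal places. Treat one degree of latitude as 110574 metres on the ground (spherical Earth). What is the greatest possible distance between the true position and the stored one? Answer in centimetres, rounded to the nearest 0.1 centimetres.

6.5 centimetres

Rounding to 6 decimal places leaves each coordinate within ±5e-07° of the true value.
Latitude error → 5e-07 × 110574 = 0.055287 m along the meridian.
East–west component at 52.445°: 5e-07° × 110574 × cos 52.445° ≈ 5e-07 × 67397.4 ≈ 0.0336987 m.
Worst case both components are at the extreme and orthogonal: √(0.055287² + 0.0336987²) ≈ 0.0647476 m.
That is 0.0647476 m = 6.4748 cm.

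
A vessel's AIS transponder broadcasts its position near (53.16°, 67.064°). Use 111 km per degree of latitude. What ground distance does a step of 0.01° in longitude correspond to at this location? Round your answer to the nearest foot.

One degree of longitude here spans 111000 × cos 53.16° = 111000 × 0.5996 ≈ 66553.7 m; 0.01° of that is 665.537 m.
Converting: 665.537 m × 3.2808 ft/m ≈ 2183.5 ft.

2184 feet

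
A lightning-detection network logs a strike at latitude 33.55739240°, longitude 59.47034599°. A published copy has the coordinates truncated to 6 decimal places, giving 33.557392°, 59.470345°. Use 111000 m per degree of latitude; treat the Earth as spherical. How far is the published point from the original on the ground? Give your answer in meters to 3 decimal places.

0.102 meters

Δlat = 33.55739240 − 33.557392 = +0.00000040°; Δlon = 59.47034599 − 59.470345 = +0.00000099°.
North–south shift: 0.00000040 × 111000 = 0.0444 m.
E–W at 33.5574°: 0.00000099° × 111000 × cos 33.5574° = 0.00000099 × 111000 × 0.8333 ≈ 0.0915749 m.
Distance: √(0.0444² + 0.0915749²) ≈ 0.101771 m.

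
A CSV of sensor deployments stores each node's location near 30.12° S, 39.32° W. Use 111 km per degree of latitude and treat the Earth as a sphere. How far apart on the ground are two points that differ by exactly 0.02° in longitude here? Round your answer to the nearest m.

1920 m

0.02° of longitude at 30.12° is 0.02 × 111000 × cos 30.12° ≈ 0.02 × 96012.4 = 1920.25 m.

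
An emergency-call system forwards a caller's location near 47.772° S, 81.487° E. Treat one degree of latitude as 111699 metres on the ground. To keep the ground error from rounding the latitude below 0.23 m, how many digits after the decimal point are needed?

One degree of latitude covers 111699 m.
Rounding to N decimal places gives at most 0.5 × 10⁻ᴺ degrees of error, i.e. 0.5 × 10⁻ᴺ × 111699 m.
Need 0.5 × 111699 × 10⁻ᴺ ≤ 0.23 → 10⁻ᴺ ≤ 4.118e-06, so N ≥ 5.39.
N = 5 would give 0.558 m (too coarse); N = 6 gives 0.0558 m ≤ 0.23 m.

6 decimal places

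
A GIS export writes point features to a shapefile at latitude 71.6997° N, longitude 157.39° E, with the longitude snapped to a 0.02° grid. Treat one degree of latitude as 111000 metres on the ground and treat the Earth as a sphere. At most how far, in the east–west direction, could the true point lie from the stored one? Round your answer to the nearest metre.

With a 0.02° grid the true value lies within half a step, ±0.02°/2 = ±0.01°, of the stored one.
At latitude 71.6997° a degree of longitude spans 111000 m × cos 71.6997° = 111000 × 0.3140 ≈ 34853.7 m.
Maximum E–W displacement: 0.01 × 34853.7 = 348.537 m.

349 metres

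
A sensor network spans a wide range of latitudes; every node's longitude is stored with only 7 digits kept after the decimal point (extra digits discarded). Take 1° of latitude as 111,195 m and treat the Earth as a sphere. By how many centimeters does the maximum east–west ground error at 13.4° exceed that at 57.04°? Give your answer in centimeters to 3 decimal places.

Truncating at 7 decimal places can drop up to a full unit in the last place, so the longitude may be off by as much as 1e-07°.
Error at 13.4° = 1e-07° × 111195 × cos 13.4° ≈ 0.011119 × 0.9728 = 0.010817 m.
At 57.04°: 1e-07° × 111195 × cos 57.04° = 1e-07 × 111195 × 0.5441 ≈ 0.0060496 m.
Difference: 0.010817 − 0.0060496 = 0.0047672 m.
That is 0.00476718 m = 0.47672 cm.

0.477 centimeters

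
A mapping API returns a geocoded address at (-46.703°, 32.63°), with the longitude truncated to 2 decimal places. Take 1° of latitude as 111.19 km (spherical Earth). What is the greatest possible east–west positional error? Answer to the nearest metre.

Truncating at 2 decimal places can drop up to a full unit in the last place, so the longitude may be off by as much as 0.01°.
One degree of longitude at 46.703° is 111190 × cos 46.703° ≈ 111190 × 0.6858 = 76251.9 m.
Maximum E–W displacement: 0.01 × 76251.9 = 762.519 m.

763 metres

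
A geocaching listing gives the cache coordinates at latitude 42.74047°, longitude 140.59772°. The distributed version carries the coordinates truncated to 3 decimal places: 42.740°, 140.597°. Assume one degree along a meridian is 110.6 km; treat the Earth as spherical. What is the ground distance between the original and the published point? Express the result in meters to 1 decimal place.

Δlat = 42.74047 − 42.740 = +0.00047°; Δlon = 140.59772 − 140.597 = +0.00072°.
North–south shift: 0.00047 × 110600 = 51.982 m.
E–W at 42.74°: 0.00072° × 110600 × cos 42.74° = 0.00072 × 110600 × 0.7344 ≈ 58.485 m.
Distance: √(51.982² + 58.485²) ≈ 78.2472 m.

78.2 meters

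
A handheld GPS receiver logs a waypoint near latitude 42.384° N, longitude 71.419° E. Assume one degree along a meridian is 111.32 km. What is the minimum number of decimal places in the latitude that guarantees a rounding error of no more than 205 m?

One degree of latitude covers 111320 m.
With N decimal places the half-ulp bound is 0.5·10⁻ᴺ°, or 0.5·10⁻ᴺ × 111320 m on the ground.
Need 0.5 × 111320 × 10⁻ᴺ ≤ 205 → 10⁻ᴺ ≤ 3.683e-03, so N ≥ 2.43.
So 3 decimal places suffice (55.7 m); 2 would allow up to 557 m.

3 decimal places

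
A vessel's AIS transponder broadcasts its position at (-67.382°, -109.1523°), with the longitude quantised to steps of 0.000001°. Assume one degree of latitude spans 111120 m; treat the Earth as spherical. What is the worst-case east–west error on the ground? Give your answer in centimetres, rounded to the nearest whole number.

2 centimetres

With a 0.000001° grid the true value lies within half a step, ±0.000001°/2 = ±5e-07°, of the stored one.
Parallels shrink by cos φ, so at 67.382° a degree of longitude is 111120 × 0.3846 ≈ 42735.1 m.
So at most 5e-07° × 42735.1 ≈ 0.0213676 m east–west.
That is 0.0213676 m = 2.1368 cm.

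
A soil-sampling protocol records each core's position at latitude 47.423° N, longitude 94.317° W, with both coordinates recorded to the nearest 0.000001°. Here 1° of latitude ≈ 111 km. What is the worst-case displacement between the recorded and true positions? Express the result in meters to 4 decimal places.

0.0670 meters

Rounding to 6 decimal places leaves each coordinate within ±5e-07° of the true value.
Latitude error → 5e-07 × 111000 = 0.0555 m along the meridian.
E–W at 47.423°: 5e-07° × 111000 × cos 47.423° = 5e-07 × 111000 × 0.6766 ≈ 0.0375502 m.
Worst case both components are at the extreme and orthogonal: √(0.0555² + 0.0375502²) ≈ 0.0670095 m.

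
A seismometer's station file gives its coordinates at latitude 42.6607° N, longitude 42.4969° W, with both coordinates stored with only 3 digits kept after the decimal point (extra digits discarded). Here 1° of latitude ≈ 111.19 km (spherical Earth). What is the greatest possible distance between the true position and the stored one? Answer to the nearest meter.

138 meters

Truncating at 3 decimal places can drop up to a full unit in the last place, so each coordinate may be off by as much as 0.001°.
Latitude error → 0.001 × 111190 = 111.19 m along the meridian.
E–W at 42.6607°: 0.001° × 111190 × cos 42.6607° = 0.001 × 111190 × 0.7354 ≈ 81.7669 m.
Combining orthogonally: (111.19² + 81.7669²)^½ ≈ 138.018 m.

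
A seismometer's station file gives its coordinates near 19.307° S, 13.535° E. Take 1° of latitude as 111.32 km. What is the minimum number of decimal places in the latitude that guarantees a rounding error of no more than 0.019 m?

7

One degree of latitude covers 111320 m.
With N decimal places the half-ulp bound is 0.5·10⁻ᴺ°, or 0.5·10⁻ᴺ × 111320 m on the ground.
Setting 55660 × 10⁻ᴺ ≤ 0.019 gives 10ᴺ ≥ 2.929e+06, i.e. N ≥ 6.47.
At 6 places the error can reach 0.0557 m, but 7 places keeps it to 0.00557 m.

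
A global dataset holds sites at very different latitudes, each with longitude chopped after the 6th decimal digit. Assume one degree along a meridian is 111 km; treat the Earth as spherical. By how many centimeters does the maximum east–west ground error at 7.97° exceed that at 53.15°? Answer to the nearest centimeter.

4 centimeters

Truncating at 6 decimal places can drop up to a full unit in the last place, so the longitude may be off by as much as 1e-06°.
Error at 7.97° = 1e-06° × 111000 × cos 7.97° ≈ 0.111 × 0.9903 = 0.10993 m.
At 53.15°: 1e-06° × 111000 × cos 53.15° = 1e-06 × 111000 × 0.5997 ≈ 0.066569 m.
So the lower-latitude error exceeds the higher by 0.10993 − 0.066569 = 0.043359 m.
That is 0.0433587 m = 4.3359 cm.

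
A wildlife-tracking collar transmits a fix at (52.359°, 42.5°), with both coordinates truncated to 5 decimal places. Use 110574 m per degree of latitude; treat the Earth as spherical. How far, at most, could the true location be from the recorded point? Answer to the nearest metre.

1 metres

Truncating at 5 decimal places can drop up to a full unit in the last place, so each coordinate may be off by as much as 1e-05°.
North–south component: 1e-05° × 110574 = 1.10574 m.
E–W at 52.359°: 1e-05° × 110574 × cos 52.359° = 1e-05 × 110574 × 0.6107 ≈ 0.675289 m.
Worst case both components are at the extreme and orthogonal: √(1.10574² + 0.675289²) ≈ 1.29564 m.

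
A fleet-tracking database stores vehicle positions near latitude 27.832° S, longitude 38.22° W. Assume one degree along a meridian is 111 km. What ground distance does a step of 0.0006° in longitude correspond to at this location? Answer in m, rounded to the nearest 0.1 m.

58.9 m

At 27.832° a degree of longitude is 111000 × cos 27.832° ≈ 98159.6 m, so 0.0006° corresponds to 58.8957 m.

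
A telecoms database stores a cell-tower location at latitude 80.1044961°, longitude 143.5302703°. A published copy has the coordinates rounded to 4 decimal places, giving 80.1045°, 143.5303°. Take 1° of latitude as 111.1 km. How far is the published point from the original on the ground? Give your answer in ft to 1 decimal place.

2.3 ft

Δlat = 80.1044961 − 80.1045 = -0.0000039°; Δlon = 143.5302703 − 143.5303 = -0.0000297°.
North–south shift: -0.0000039 × 111100 = -0.43329 m.
E–W at 80.1045°: -0.0000297° × 111100 × cos 80.1045° = -0.0000297 × 111100 × 0.1719 ≈ -0.567054 m.
Combined displacement = (0.43329² + 0.567054²)^½ ≈ 0.713646 m.
Converting: 0.713646 m × 3.2808 ft/m ≈ 2.3414 ft.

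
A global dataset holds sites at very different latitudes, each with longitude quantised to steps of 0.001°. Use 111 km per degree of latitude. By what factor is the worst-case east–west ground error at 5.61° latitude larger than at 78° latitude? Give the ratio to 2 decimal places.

With a 0.001° grid the true value lies within half a step, ±0.001°/2 = ±0.0005°, of the stored one.
At 5.61°: 0.0005° × 111000 × cos 5.61° = 0.0005 × 111000 × 0.9952 ≈ 55.234 m.
At 78°: 0.0005° × 111000 × cos 78° = 0.0005 × 111000 × 0.2079 ≈ 11.539 m.
The ratio reduces to cos 5.61° / cos 78° = 0.9952/0.2079 ≈ 4.7867.

4.79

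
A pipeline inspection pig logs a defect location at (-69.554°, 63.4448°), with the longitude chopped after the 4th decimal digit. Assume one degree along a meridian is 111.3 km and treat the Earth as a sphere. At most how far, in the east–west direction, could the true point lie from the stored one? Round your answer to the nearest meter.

4 meters

Truncating at 4 decimal places can drop up to a full unit in the last place, so the longitude may be off by as much as 0.0001°.
Parallels shrink by cos φ, so at 69.554° a degree of longitude is 111300 × 0.3493 ≈ 38879.8 m.
Maximum E–W displacement: 0.0001 × 38879.8 = 3.88798 m.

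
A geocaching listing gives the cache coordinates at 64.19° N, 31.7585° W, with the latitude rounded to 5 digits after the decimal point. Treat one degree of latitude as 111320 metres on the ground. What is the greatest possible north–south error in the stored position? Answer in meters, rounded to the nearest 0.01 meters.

Rounding to 5 decimal places leaves the latitude within ±5e-06° of the true value.
North–south distance: 5e-06° × 111320 m/° = 0.5566 m.

0.56 meters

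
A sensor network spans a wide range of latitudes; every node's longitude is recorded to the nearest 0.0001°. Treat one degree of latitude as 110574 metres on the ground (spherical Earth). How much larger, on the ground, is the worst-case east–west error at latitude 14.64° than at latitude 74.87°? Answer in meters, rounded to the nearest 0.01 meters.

3.91 meters

Rounding to 4 decimal places leaves the longitude within ±5e-05° of the true value.
At 14.64°: 5e-05° × 110574 × cos 14.64° = 5e-05 × 110574 × 0.9675 ≈ 5.3492 m.
At 74.87°: 5e-05° × 110574 × cos 74.87° = 5e-05 × 110574 × 0.2610 ≈ 1.443 m.
Difference: 5.3492 − 1.443 = 3.9062 m.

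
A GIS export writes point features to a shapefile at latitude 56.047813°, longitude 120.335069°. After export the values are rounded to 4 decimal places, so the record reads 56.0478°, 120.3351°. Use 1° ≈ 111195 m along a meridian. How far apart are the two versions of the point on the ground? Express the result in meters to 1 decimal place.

2.4 meters

Δlat = 56.047813 − 56.0478 = +0.000013°; Δlon = 120.335069 − 120.3351 = -0.000031°.
North–south shift: 0.000013 × 111195 = 1.44553 m.
East–west at this latitude: -0.000031° × 111195 × cos 56.0478° ≈ -0.000031 × 62102.5 = -1.92518 m.
Combined displacement = (1.44553² + 1.92518²)^½ ≈ 2.40746 m.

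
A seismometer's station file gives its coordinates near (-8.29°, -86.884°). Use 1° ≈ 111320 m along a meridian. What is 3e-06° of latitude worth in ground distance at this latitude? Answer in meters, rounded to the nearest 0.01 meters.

3e-06° × 111320 m/° = 0.33396 m.

0.33 meters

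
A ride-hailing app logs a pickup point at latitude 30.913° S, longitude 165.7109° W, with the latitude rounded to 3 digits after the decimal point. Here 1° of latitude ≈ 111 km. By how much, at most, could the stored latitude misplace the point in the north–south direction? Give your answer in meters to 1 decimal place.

55.5 meters

Rounding to 3 decimal places leaves the latitude within ±0.0005° of the true value.
So the N–S error is at most 0.0005 × 111000 = 55.5 m.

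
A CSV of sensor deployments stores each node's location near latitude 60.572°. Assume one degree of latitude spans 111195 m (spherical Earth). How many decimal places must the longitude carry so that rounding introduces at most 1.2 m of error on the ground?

5

At 60.572° one degree of longitude covers 111195 × cos 60.572° ≈ 111195 × 0.4913 ≈ 54633.4 m.
N decimal places → at most half a unit in the last place, 0.5 × 10⁻ᴺ° = 54633.4/2 × 10⁻ᴺ m.
Setting 27316.7 × 10⁻ᴺ ≤ 1.2 gives 10ᴺ ≥ 2.276e+04, i.e. N ≥ 4.36.
N = 4 would give 2.73 m (too coarse); N = 5 gives 0.273 m ≤ 1.2 m.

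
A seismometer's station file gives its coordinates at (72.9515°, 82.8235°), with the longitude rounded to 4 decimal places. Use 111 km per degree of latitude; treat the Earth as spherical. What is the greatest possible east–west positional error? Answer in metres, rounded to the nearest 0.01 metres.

Rounding to 4 decimal places leaves the longitude within ±5e-05° of the true value.
At latitude 72.9515° a degree of longitude spans 111000 m × cos 72.9515° = 111000 × 0.2932 ≈ 32543.1 m.
East–west error: 5e-05° × 32543.1 m/° ≈ 1.62716 m.

1.63 metres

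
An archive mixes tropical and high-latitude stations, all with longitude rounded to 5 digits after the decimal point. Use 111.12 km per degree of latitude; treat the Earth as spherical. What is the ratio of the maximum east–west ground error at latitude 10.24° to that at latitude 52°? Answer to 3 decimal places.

Rounding to 5 decimal places leaves the longitude within ±5e-06° of the true value.
Error at 10.24° = 5e-06° × 111120 × cos 10.24° ≈ 0.5556 × 0.9841 = 0.54675 m.
Error at 52° = 5e-06° × 111120 × cos 52° ≈ 0.5556 × 0.6157 = 0.34206 m.
The ratio reduces to cos 10.24° / cos 52° = 0.9841/0.6157 ≈ 1.5984.

1.598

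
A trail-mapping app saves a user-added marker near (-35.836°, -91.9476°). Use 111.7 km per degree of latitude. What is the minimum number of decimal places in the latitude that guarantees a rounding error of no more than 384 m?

3 decimal places

One degree of latitude covers 111700 m.
With N decimal places the half-ulp bound is 0.5·10⁻ᴺ°, or 0.5·10⁻ᴺ × 111700 m on the ground.
Setting 55850 × 10⁻ᴺ ≤ 384 gives 10ᴺ ≥ 145.4, i.e. N ≥ 2.16.
So 3 decimal places suffice (55.9 m); 2 would allow up to 558 m.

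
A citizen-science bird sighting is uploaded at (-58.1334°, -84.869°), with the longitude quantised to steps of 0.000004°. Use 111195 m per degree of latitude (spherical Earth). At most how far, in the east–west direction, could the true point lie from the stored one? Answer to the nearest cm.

12 cm

With a 0.000004° grid the true value lies within half a step, ±0.000004°/2 = ±2e-06°, of the stored one.
One degree of longitude at 58.1334° is 111195 × cos 58.1334° ≈ 111195 × 0.5279 = 58704.7 m.
East–west error: 2e-06° × 58704.7 m/° ≈ 0.117409 m.
That is 0.117409 m = 11.741 cm.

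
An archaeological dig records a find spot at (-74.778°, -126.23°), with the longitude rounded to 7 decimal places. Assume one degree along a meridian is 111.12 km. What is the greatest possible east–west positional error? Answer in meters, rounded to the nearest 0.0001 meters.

Rounding to 7 decimal places leaves the longitude within ±5e-08° of the true value.
Parallels shrink by cos φ, so at 74.778° a degree of longitude is 111120 × 0.2626 ≈ 29175.6 m.
Maximum E–W displacement: 5e-08 × 29175.6 = 0.00145878 m.

0.0015 meters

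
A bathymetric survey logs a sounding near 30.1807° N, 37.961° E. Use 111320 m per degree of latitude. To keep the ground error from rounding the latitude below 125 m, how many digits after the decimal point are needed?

3 decimal places

One degree of latitude covers 111320 m.
Rounding to N decimal places gives at most 0.5 × 10⁻ᴺ degrees of error, i.e. 0.5 × 10⁻ᴺ × 111320 m.
Need 0.5 × 111320 × 10⁻ᴺ ≤ 125 → 10⁻ᴺ ≤ 2.246e-03, so N ≥ 2.65.
So 3 decimal places suffice (55.7 m); 2 would allow up to 557 m.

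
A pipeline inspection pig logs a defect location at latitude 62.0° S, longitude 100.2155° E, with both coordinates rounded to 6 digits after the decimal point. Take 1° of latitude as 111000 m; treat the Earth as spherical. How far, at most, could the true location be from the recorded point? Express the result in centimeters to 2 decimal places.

Rounding to 6 decimal places leaves each coordinate within ±5e-07° of the true value.
Latitude error → 5e-07 × 111000 = 0.0555 m along the meridian.
Longitude error → 5e-07 × 111000 × cos 62° = 5e-07 × 111000 × 0.4695 ≈ 0.0260557 m.
Worst case both components are at the extreme and orthogonal: √(0.0555² + 0.0260557²) ≈ 0.0613119 m.
That is 0.0613119 m = 6.1312 cm.

6.13 centimeters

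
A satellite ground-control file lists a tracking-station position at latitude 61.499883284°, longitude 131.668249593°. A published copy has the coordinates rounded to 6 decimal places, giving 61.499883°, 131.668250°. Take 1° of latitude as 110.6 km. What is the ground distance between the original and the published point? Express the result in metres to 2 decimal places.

0.04 metres

Δlat = 61.499883284 − 61.499883 = +0.000000284°; Δlon = 131.668249593 − 131.668250 = -0.000000407°.
North–south shift: 0.000000284 × 110600 = 0.0314104 m.
E–W at 61.4999°: -0.000000407° × 110600 × cos 61.4999° = -0.000000407 × 110600 × 0.4772 ≈ -0.021479 m.
Combined displacement = (0.0314104² + 0.021479²)^½ ≈ 0.0380521 m.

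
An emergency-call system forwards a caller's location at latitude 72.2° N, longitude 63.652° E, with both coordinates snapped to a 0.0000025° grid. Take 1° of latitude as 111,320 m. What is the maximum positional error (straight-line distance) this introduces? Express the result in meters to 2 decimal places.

With a 0.0000025° grid the true value lies within half a step, ±0.0000025°/2 = ±1.25e-06°, of the stored one.
North–south component: 1.25e-06° × 111320 = 0.13915 m.
Longitude error → 1.25e-06 × 111320 × cos 72.2° = 1.25e-06 × 111320 × 0.3057 ≈ 0.0425375 m.
The two errors are perpendicular, so the maximum displacement is √(0.13915² + 0.0425375²) ≈ 0.145507 m.

0.15 meters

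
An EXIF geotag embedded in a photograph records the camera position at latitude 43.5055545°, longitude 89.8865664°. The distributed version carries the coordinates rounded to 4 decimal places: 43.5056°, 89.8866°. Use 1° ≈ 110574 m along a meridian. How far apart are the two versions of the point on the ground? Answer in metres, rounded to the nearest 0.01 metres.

5.71 metres

Δlat = 43.5055545 − 43.5056 = -0.0000455°; Δlon = 89.8865664 − 89.8866 = -0.0000336°.
North–south shift: -0.0000455 × 110574 = -5.03112 m.
East–west at this latitude: -0.0000336° × 110574 × cos 43.5056° ≈ -0.0000336 × 80200.1 = -2.69472 m.
Hypotenuse of the two orthogonal shifts: √(5.03112² + 2.69472²) = 5.70734 m.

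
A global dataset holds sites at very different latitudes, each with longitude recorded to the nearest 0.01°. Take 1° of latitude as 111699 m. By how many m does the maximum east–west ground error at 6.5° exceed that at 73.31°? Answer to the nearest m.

395 m

Rounding to 2 decimal places leaves the longitude within ±0.005° of the true value.
At 6.5°: 0.005° × 111699 × cos 6.5° = 0.005 × 111699 × 0.9936 ≈ 554.9 m.
Error at 73.31° = 0.005° × 111699 × cos 73.31° ≈ 558.5 × 0.2872 = 160.4 m.
Difference: 554.9 − 160.4 = 394.51 m.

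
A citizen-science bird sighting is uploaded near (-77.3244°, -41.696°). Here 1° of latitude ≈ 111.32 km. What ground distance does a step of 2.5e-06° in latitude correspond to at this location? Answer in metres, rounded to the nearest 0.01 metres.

Along a meridian 2.5e-06° is 2.5e-06 × 111320 = 0.2783 m.

0.28 metres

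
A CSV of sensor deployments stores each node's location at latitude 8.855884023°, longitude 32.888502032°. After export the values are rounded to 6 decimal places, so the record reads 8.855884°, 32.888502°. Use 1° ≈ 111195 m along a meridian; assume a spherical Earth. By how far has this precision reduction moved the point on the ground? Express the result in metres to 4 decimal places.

0.0043 metres

The latitude changed by +0.000000023° and the longitude by +0.000000032°.
N–S: 0.000000023° × 111195 m/° = 0.00255749 m.
E–W at 8.85588°: 0.000000032° × 111195 × cos 8.85588° = 0.000000032 × 111195 × 0.9881 ≈ 0.00351582 m.
Combined displacement = (0.00255749² + 0.00351582²)^½ ≈ 0.00434761 m.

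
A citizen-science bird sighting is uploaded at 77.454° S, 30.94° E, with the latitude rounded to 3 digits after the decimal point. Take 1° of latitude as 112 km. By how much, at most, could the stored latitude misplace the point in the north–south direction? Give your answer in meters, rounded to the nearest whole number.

Rounding to 3 decimal places leaves the latitude within ±0.0005° of the true value.
So the N–S error is at most 0.0005 × 112000 = 56 m.

56 meters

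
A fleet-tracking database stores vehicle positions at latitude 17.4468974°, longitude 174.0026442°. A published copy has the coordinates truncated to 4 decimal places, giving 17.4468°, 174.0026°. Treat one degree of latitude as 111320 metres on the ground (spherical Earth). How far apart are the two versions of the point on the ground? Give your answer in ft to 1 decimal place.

Δlat = 17.4468974 − 17.4468 = +0.0000974°; Δlon = 174.0026442 − 174.0026 = +0.0000442°.
N–S: 0.0000974° × 111320 m/° = 10.8426 m.
E–W at 17.4468°: 0.0000442° × 111320 × cos 17.4468° = 0.0000442 × 111320 × 0.9540 ≈ 4.69399 m.
Distance: √(10.8426² + 4.69399²) ≈ 11.815 m.
Converting: 11.815 m × 3.2808 ft/m ≈ 38.763 ft.

38.8 ft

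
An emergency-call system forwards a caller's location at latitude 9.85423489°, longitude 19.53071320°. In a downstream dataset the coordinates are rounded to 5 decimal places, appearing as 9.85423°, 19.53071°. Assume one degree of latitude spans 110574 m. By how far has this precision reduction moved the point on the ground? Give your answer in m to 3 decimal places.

Δlat = 9.85423489 − 9.85423 = +0.00000489°; Δlon = 19.53071320 − 19.53071 = +0.00000320°.
N–S: 0.00000489° × 110574 m/° = 0.540707 m.
E–W at 9.85423°: 0.00000320° × 110574 × cos 9.85423° = 0.00000320 × 110574 × 0.9852 ≈ 0.348616 m.
Distance: √(0.540707² + 0.348616²) ≈ 0.643349 m.

0.643 m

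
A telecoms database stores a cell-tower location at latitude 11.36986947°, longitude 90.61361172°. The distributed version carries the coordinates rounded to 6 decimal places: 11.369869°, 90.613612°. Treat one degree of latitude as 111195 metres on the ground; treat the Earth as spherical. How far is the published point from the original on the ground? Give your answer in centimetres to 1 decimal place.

Δlat = 11.36986947 − 11.369869 = +0.00000047°; Δlon = 90.61361172 − 90.613612 = -0.00000028°.
North–south shift: 0.00000047 × 111195 = 0.0522616 m.
East–west at this latitude: -0.00000028° × 111195 × cos 11.3699° ≈ -0.00000028 × 109013 = -0.0305236 m.
Hypotenuse of the two orthogonal shifts: √(0.0522616² + 0.0305236²) = 0.0605225 m.
That is 0.0605225 m = 6.0522 cm.

6.1 centimetres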